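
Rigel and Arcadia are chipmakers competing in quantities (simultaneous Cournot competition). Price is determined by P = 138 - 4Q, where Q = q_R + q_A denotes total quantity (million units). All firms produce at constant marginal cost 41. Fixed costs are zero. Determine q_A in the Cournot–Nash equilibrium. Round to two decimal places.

Each firm earns π_i = (138 - 4Q)q_i - 41q_i.
Setting ∂π_i/∂q_i = 0 with rivals' quantities fixed: 97 - 8q_i - 4q_j = 0.
By symmetry each firm produces the same amount; substituting q_j = q_i yields q_i = 97/12.

8.08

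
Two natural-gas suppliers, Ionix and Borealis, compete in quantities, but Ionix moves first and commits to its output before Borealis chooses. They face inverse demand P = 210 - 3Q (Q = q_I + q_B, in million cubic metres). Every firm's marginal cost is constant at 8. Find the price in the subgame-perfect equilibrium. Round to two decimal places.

Solve by backward induction. Given q_I, the follower Borealis maximises π_B = (210 - 3q_I - 3q_B)q_B - 8q_B.
Follower FOC: 202 - 3q_I - 6q_B = 0, so q_B(q_I) = (202 - 3q_I)/6.
Ionix substitutes q_B(q_I) into its own profit: π_I = q_I(210 - 3q_I - (202 - 3q_I)/2) - 8q_I = (109 - (3/2)q_I)q_I - 8q_I.
Leader FOC: 101 - 3q_I = 0, so q_I = 101/3.
Then q_B = (202 - 3·(101/3))/6 = 101/6.
Total output Q = 101/2, so price P = 210 - 3·(101/2) = 117/2.

58.50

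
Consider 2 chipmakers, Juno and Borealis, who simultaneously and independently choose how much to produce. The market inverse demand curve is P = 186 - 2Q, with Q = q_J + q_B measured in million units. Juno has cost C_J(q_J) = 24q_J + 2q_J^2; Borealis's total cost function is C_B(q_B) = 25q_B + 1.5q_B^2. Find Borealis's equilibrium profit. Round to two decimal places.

Juno's profit: π_J = (186 - 2Q)q_J - (24q_J + 2q_J²). Setting ∂π_J/∂q_J = 0: 162 - 8q_J - 2(q_B) = 0.
Borealis's first-order condition: 161 - 7q_B - 2(q_J) = 0.
Best responses: q_J = (162 - 2q_B)/8, q_B = (161 - 2q_J)/7.
Substituting one into the other gives q_J = 203/13 and q_B = 241/13.
Price P = 186 - 2·(444/13) = 1530/13.
Borealis's profit: (1530/13)·(241/13) - 25·(241/13) - (3/2)(241/13)² = 1202.8609.

1202.86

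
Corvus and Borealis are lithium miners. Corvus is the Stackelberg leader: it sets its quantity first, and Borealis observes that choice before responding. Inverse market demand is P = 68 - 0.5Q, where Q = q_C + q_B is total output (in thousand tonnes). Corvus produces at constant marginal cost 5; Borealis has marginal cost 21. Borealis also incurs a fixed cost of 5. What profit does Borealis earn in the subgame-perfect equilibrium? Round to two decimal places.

23.13

The follower Borealis best-responds to any q_C: π_B = (68 - 0.5Q)q_B - 21q_B.
Follower FOC: 47 - (1/2)q_C - q_B = 0, so q_B(q_C) = (47 - (1/2)q_C).
Corvus substitutes q_B(q_C) into its own profit: π_C = q_C(68 - (1/2)q_C - (47 - (1/2)q_C)/2) - 5q_C = (89/2 - (1/4)q_C)q_C - 5q_C.
Leader FOC: 79/2 - (1/2)q_C = 0, so q_C = 79.
Then q_B = (47 - (1/2)·79) = 15/2.
Price P = 68 - (1/2)·(173/2) = 99/4.
Borealis's profit: (99/4 - 21)·(15/2) - 5 = 185/8.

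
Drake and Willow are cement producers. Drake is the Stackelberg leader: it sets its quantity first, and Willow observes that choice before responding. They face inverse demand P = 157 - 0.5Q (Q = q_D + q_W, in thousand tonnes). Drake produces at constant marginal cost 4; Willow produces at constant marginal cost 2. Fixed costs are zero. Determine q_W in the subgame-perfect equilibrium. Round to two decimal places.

Solve by backward induction. Given q_D, the follower Willow maximises π_W = (157 - (1/2)q_D - (1/2)q_W)q_W - 2q_W.
Setting the follower's marginal profit to zero, 155 - (1/2)q_D - q_W = 0, i.e. q_W = (155 - (1/2)q_D).
Drake substitutes q_W(q_D) into its own profit: π_D = q_D(157 - (1/2)q_D - (155 - (1/2)q_D)/2) - 4q_D = (159/2 - (1/4)q_D)q_D - 4q_D.
Maximising: ∂π_D/∂q_D = 151/2 - (1/2)q_D = 0, giving q_D = 151.
Then q_W = (155 - (1/2)·151) = 159/2.

79.50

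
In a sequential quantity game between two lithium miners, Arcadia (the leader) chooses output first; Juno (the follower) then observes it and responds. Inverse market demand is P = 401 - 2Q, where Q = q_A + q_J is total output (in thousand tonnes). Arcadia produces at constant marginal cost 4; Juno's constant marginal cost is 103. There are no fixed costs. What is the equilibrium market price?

128

Solve by backward induction. Given q_A, the follower Juno maximises π_J = (401 - 2q_A - 2q_J)q_J - 103q_J.
∂π_J/∂q_J = 298 - 2q_A - 4q_J = 0 gives the reaction function q_J = (298 - 2q_A)/4.
Arcadia substitutes q_J(q_A) into its own profit: π_A = q_A(401 - 2q_A - (298 - 2q_A)/2) - 4q_A = (252 - q_A)q_A - 4q_A.
Maximising: ∂π_A/∂q_A = 248 - 2q_A = 0, giving q_A = 124.
Then q_J = (298 - 2·124)/4 = 25/2.
Total output Q = 273/2, so price P = 401 - 2·(273/2) = 128.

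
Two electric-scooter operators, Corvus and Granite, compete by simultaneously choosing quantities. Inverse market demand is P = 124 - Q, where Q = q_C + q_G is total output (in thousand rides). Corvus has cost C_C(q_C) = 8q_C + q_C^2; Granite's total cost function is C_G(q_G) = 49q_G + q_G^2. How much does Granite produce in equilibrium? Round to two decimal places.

Corvus's profit: π_C = (124 - Q)q_C - (8q_C + q_C²). Setting ∂π_C/∂q_C = 0: 116 - 4q_C - (q_G) = 0.
Granite's profit: π_G = (124 - Q)q_G - (49q_G + q_G²). Setting ∂π_G/∂q_G = 0: 75 - 4q_G - (q_C) = 0.
Best responses: q_C = (116 - q_G)/4, q_G = (75 - q_C)/4.
Solving the pair: q_C = 389/15, q_G = 184/15.

12.27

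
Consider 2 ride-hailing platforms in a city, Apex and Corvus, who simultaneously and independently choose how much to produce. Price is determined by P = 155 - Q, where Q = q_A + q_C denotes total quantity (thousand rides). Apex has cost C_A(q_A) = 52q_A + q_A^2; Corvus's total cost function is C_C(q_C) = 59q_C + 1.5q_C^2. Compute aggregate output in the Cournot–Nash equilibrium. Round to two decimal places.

36.84

Apex's profit: π_A = (155 - Q)q_A - (52q_A + q_A²). Setting ∂π_A/∂q_A = 0: 103 - 4q_A - (q_C) = 0.
Corvus's profit: π_C = (155 - Q)q_C - (59q_C + (3/2)q_C²). Setting ∂π_C/∂q_C = 0: 96 - 5q_C - (q_A) = 0.
Rearranging gives the reaction functions q_A = (103 - q_C)/4 and q_C = (96 - q_A)/5.
Solving the pair: q_A = 419/19, q_C = 281/19.
Total output Q = 419/19 + 281/19 = 700/19.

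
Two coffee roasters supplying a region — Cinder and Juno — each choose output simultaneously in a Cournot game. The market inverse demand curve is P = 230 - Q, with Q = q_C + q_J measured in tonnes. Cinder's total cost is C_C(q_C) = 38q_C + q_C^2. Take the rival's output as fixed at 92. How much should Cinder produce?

25

With the rival's output fixed at 92, Cinder's profit is π_C = (230 - 92 - q_C)q_C - (38q_C + q_C²) = (138 - q_C)q_C - (38q_C + q_C²).
∂π_C/∂q_C = 100 - 4q_C = 0, so q_C = 25.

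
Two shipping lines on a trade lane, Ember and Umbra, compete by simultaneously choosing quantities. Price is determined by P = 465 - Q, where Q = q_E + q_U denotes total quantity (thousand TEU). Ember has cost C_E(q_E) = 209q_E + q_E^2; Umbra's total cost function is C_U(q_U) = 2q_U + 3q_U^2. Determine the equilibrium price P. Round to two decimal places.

Ember's profit: π_E = (465 - Q)q_E - (209q_E + q_E²). Setting ∂π_E/∂q_E = 0: 256 - 4q_E - (q_U) = 0.
Umbra's first-order condition: 463 - 8q_U - (q_E) = 0.
Rearranging gives the reaction functions q_E = (256 - q_U)/4 and q_U = (463 - q_E)/8.
Solving the pair: q_E = 1585/31, q_U = 1596/31.
Total output Q = 102.6129, so price P = 465 - 102.6129 = 362.3871.

362.39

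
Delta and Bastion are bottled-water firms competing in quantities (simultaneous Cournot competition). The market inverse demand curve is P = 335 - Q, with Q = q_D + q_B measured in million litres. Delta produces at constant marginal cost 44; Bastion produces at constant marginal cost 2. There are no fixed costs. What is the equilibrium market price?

127

Delta's profit: π_D = (335 - Q)q_D - (44q_D). Setting ∂π_D/∂q_D = 0: 291 - 2q_D - (q_B) = 0.
Bastion's first-order condition: 333 - 2q_B - (q_D) = 0.
So q_D = (291 - q_B)/2 and q_B = (333 - q_D)/2.
Solving the pair: q_D = 83, q_B = 125.
Total output Q = 208, so price P = 335 - 208 = 127.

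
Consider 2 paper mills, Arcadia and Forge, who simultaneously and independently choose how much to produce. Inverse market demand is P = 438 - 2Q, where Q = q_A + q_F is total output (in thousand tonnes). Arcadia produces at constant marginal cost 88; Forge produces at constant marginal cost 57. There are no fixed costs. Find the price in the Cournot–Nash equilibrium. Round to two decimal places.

194.33

Arcadia's profit: π_A = (438 - 2Q)q_A - (88q_A). Setting ∂π_A/∂q_A = 0: 350 - 4q_A - 2(q_F) = 0.
Forge's first-order condition: 381 - 4q_F - 2(q_A) = 0.
So q_A = (350 - 2q_F)/4 and q_F = (381 - 2q_A)/4.
Solving the pair: q_A = 319/6, q_F = 206/3.
Total output Q = 731/6, so price P = 438 - 2·(731/6) = 583/3.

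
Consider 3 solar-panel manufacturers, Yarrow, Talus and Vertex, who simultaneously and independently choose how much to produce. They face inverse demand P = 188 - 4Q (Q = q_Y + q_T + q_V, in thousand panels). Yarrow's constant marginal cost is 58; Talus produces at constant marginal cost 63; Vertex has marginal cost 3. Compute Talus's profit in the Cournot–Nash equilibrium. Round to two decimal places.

Yarrow's profit: π_Y = (188 - 4Q)q_Y - (58q_Y). Setting ∂π_Y/∂q_Y = 0: 130 - 8q_Y - 4(q_T + q_V) = 0.
Talus's profit: π_T = (188 - 4Q)q_T - (63q_T). Setting ∂π_T/∂q_T = 0: 125 - 8q_T - 4(q_Y + q_V) = 0.
Vertex's profit: π_V = (188 - 4Q)q_V - (3q_V). Setting ∂π_V/∂q_V = 0: 185 - 8q_V - 4(q_Y + q_T) = 0.
Adding the 3 conditions: 440 − 8Q − 8Q = 0, i.e. Q = 55/2.
Back-substituting: q_Y = (130 − 110)/4 = 5, q_T = (125 − 110)/4 = 15/4, q_V = (185 − 110)/4 = 75/4.
Price P = 188 - 4·(55/2) = 78.
Talus's profit: (78 - 63)·(15/4) = 225/4.

56.25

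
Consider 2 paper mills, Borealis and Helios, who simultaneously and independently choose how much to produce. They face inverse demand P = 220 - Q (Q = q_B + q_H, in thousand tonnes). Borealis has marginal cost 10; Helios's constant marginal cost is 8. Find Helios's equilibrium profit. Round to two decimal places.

5088.44

Borealis's profit: π_B = (220 - Q)q_B - (10q_B). Setting ∂π_B/∂q_B = 0: 210 - 2q_B - (q_H) = 0.
Helios's profit: π_H = (220 - Q)q_H - (8q_H). Setting ∂π_H/∂q_H = 0: 212 - 2q_H - (q_B) = 0.
Best responses: q_B = (210 - q_H)/2, q_H = (212 - q_B)/2.
Substituting one into the other gives q_B = 208/3 and q_H = 214/3.
Price P = 220 - 422/3 = 238/3.
Helios's profit: (238/3 - 8)·(214/3) = 5088.4444.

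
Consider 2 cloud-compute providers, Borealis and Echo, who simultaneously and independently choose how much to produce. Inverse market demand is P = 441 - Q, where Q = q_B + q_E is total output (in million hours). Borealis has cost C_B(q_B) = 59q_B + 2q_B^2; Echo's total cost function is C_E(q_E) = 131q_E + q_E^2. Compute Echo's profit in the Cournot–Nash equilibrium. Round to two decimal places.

8258.92

Borealis's profit: π_B = (441 - Q)q_B - (59q_B + 2q_B²). Setting ∂π_B/∂q_B = 0: 382 - 6q_B - (q_E) = 0.
Echo's first-order condition: 310 - 4q_E - (q_B) = 0.
So q_B = (382 - q_E)/6 and q_E = (310 - q_B)/4.
Substituting one into the other gives q_B = 1218/23 and q_E = 1478/23.
Price P = 441 - 117.2174 = 323.7826.
Echo's profit: 323.7826·(1478/23) - 131·(1478/23) - (1478/23)² = 8258.9187.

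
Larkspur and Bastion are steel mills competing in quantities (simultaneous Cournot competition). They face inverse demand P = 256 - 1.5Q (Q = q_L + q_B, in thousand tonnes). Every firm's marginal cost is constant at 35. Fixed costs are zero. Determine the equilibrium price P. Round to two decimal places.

108.67

Each firm earns π_i = (256 - 1.5Q)q_i - 35q_i.
Setting ∂π_i/∂q_i = 0 with rivals' quantities fixed: 221 - 3q_i - (3/2)q_j = 0.
By symmetry each firm produces the same amount; substituting q_j = q_i yields q_i = 221/(9/2) = 442/9.
Total output Q = 884/9, so price P = 256 - (3/2)·(884/9) = 326/3.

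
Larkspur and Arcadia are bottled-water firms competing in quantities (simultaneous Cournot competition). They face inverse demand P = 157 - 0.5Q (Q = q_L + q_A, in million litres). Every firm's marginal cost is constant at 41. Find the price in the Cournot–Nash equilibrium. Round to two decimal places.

79.67

Each firm earns π_i = (157 - 0.5Q)q_i - 41q_i.
First-order condition (treating rivals' output as given): 116 - q_i - (1/2)q_j = 0.
With identical firms every q_j equals q_i, so q_j = q_i and 116 = (3/2)q_i, giving q_i = 232/3.
Total output Q = 464/3, so price P = 157 - (1/2)·(464/3) = 239/3.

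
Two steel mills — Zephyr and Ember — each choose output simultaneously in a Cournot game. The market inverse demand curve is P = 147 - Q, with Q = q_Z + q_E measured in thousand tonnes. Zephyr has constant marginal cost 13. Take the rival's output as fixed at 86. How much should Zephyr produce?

24

With the rival's output fixed at 86, Zephyr's profit is π_Z = (147 - 86 - q_Z)q_Z - (13q_Z) = (61 - q_Z)q_Z - (13q_Z).
∂π_Z/∂q_Z = 48 - 2q_Z = 0, so q_Z = 24.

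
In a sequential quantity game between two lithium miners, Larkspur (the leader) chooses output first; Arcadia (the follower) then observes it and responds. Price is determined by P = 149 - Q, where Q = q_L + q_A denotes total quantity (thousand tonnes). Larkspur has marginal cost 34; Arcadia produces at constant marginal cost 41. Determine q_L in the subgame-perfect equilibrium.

Solve by backward induction. Given q_L, the follower Arcadia maximises π_A = (149 - q_L - q_A)q_A - 41q_A.
Follower FOC: 108 - q_L - 2q_A = 0, so q_A(q_L) = (108 - q_L)/2.
The leader anticipates this reaction. Substituting into P = 149 - Q gives P = 95 - (1/2)q_L, so π_L = (95 - (1/2)q_L)q_L - 34q_L.
Maximising: ∂π_L/∂q_L = 61 - q_L = 0, giving q_L = 61.
Then q_A = (108 - 61)/2 = 47/2.

61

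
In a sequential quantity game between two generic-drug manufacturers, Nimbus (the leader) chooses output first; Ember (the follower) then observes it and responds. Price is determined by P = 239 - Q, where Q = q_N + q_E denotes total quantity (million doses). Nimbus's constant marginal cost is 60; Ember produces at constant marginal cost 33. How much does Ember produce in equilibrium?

The follower Ember best-responds to any q_N: π_E = (239 - Q)q_E - 33q_E.
∂π_E/∂q_E = 206 - q_N - 2q_E = 0 gives the reaction function q_E = (206 - q_N)/2.
Nimbus substitutes q_E(q_N) into its own profit: π_N = q_N(239 - q_N - (206 - q_N)/2) - 60q_N = (136 - (1/2)q_N)q_N - 60q_N.
The leader's first-order condition 76 - q_N = 0 yields q_N = 76.
Then q_E = (206 - 76)/2 = 65.

65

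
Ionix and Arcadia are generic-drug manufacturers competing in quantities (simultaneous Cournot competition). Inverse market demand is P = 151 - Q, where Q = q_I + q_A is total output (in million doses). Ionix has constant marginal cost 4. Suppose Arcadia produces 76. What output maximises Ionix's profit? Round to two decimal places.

35.50

With the rival's output fixed at 76, Ionix's profit is π_I = (151 - 76 - q_I)q_I - (4q_I) = (75 - q_I)q_I - (4q_I).
∂π_I/∂q_I = 71 - 2q_I = 0, so q_I = 71/2.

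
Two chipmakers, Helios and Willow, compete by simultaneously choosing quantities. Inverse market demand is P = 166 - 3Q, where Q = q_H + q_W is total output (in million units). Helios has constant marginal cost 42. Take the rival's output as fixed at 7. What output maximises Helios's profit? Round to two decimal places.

With the rival's output fixed at 7, Helios's profit is π_H = (166 - 3·7 - 3q_H)q_H - (42q_H) = (145 - 3q_H)q_H - (42q_H).
∂π_H/∂q_H = 103 - 6q_H = 0, so q_H = 103/6.

17.17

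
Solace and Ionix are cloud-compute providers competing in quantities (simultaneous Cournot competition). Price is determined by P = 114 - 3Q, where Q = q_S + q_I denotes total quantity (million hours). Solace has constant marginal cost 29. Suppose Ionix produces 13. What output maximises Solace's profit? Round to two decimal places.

7.67

With the rival's output fixed at 13, Solace's profit is π_S = (114 - 3·13 - 3q_S)q_S - (29q_S) = (75 - 3q_S)q_S - (29q_S).
∂π_S/∂q_S = 46 - 6q_S = 0, so q_S = 23/3.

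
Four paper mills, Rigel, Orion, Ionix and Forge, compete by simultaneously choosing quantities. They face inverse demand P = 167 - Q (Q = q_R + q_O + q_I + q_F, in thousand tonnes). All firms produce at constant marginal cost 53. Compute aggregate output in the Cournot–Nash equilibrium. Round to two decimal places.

Each firm earns π_i = (167 - Q)q_i - 53q_i.
Setting ∂π_i/∂q_i = 0 with rivals' quantities fixed: 114 - 2q_i - Σ_{j≠i} q_j = 0.
By symmetry each firm produces the same amount; substituting Σ_{j≠i} q_j = 3q_i yields q_i = 114/5.
Total output Q = 114/5 + 114/5 + 114/5 + 114/5 = 456/5.

91.20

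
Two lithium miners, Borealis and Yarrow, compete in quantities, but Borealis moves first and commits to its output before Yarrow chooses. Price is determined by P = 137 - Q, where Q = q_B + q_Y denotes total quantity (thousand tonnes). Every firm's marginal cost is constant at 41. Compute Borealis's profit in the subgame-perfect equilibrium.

1152

The follower Yarrow best-responds to any q_B: π_Y = (137 - Q)q_Y - 41q_Y.
Follower FOC: 96 - q_B - 2q_Y = 0, so q_Y(q_B) = (96 - q_B)/2.
Borealis substitutes q_Y(q_B) into its own profit: π_B = q_B(137 - q_B - (96 - q_B)/2) - 41q_B = (89 - (1/2)q_B)q_B - 41q_B.
The leader's first-order condition 48 - q_B = 0 yields q_B = 48.
Then q_Y = (96 - 48)/2 = 24.
Price P = 137 - 72 = 65.
Borealis's profit: (65 - 41)·48 = 1152.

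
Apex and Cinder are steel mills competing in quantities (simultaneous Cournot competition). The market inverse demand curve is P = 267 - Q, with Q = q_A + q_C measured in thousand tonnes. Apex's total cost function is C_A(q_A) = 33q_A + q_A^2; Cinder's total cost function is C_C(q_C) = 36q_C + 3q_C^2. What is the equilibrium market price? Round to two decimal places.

Apex's profit: π_A = (267 - Q)q_A - (33q_A + q_A²). Setting ∂π_A/∂q_A = 0: 234 - 4q_A - (q_C) = 0.
Cinder's first-order condition: 231 - 8q_C - (q_A) = 0.
Best responses: q_A = (234 - q_C)/4, q_C = (231 - q_A)/8.
Substituting one into the other gives q_A = 1641/31 and q_C = 690/31.
Total output Q = 75.1935, so price P = 267 - 75.1935 = 191.8065.

191.81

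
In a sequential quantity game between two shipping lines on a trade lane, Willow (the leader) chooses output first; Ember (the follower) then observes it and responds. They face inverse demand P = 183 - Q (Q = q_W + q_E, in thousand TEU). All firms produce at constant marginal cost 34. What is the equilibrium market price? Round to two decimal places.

The follower Ember best-responds to any q_W: π_E = (183 - Q)q_E - 34q_E.
Follower FOC: 149 - q_W - 2q_E = 0, so q_E(q_W) = (149 - q_W)/2.
The leader anticipates this reaction. Substituting into P = 183 - Q gives P = 217/2 - (1/2)q_W, so π_W = (217/2 - (1/2)q_W)q_W - 34q_W.
Leader FOC: 149/2 - q_W = 0, so q_W = 149/2.
Then q_E = (149 - 149/2)/2 = 149/4.
Total output Q = 447/4, so price P = 183 - 447/4 = 285/4.

71.25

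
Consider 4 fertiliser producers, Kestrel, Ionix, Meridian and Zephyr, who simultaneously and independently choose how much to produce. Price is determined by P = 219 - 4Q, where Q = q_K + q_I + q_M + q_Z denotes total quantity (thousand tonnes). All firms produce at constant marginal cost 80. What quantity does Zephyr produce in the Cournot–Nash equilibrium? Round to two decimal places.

6.95

A representative firm's profit is π_i = q_i(219 - 4Q) - 80q_i.
Setting ∂π_i/∂q_i = 0 with rivals' quantities fixed: 139 - 8q_i - 4·Σ_{j≠i} q_j = 0.
By symmetry each firm produces the same amount; substituting Σ_{j≠i} q_j = 3q_i yields q_i = 139/20.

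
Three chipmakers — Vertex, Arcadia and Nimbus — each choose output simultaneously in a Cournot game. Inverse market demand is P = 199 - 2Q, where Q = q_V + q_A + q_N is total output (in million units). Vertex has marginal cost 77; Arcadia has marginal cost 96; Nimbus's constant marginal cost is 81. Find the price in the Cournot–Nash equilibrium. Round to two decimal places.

Vertex's profit: π_V = (199 - 2Q)q_V - (77q_V). Setting ∂π_V/∂q_V = 0: 122 - 4q_V - 2(q_A + q_N) = 0.
Arcadia's first-order condition: 103 - 4q_A - 2(q_V + q_N) = 0.
Nimbus's profit: π_N = (199 - 2Q)q_N - (81q_N). Setting ∂π_N/∂q_N = 0: 118 - 4q_N - 2(q_V + q_A) = 0.
Adding the 3 first-order conditions: 343 − 8Q = 0, so Q = 343/8.
Back-substituting: q_V = (122 − 343/4)/2 = 145/8, q_A = (103 − 343/4)/2 = 69/8, q_N = (118 − 343/4)/2 = 129/8.
Total output Q = 343/8, so price P = 199 - 2·(343/8) = 453/4.

113.25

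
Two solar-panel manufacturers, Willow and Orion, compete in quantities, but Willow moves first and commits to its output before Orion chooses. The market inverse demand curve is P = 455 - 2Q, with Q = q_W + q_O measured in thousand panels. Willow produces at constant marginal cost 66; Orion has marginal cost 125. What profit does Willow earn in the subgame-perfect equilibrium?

Solve by backward induction. Given q_W, the follower Orion maximises π_O = (455 - 2q_W - 2q_O)q_O - 125q_O.
Setting the follower's marginal profit to zero, 330 - 2q_W - 4q_O = 0, i.e. q_O = (330 - 2q_W)/4.
The leader anticipates this reaction. Substituting into P = 455 - 2Q gives P = 290 - q_W, so π_W = (290 - q_W)q_W - 66q_W.
Leader FOC: 224 - 2q_W = 0, so q_W = 112.
Then q_O = (330 - 2·112)/4 = 53/2.
Price P = 455 - 2·(277/2) = 178.
Willow's profit: (178 - 66)·112 = 12544.

12544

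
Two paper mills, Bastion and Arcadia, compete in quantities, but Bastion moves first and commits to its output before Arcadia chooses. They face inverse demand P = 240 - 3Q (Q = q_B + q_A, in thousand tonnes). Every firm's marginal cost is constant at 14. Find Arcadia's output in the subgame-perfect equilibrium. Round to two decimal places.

18.83

Solve by backward induction. Given q_B, the follower Arcadia maximises π_A = (240 - 3q_B - 3q_A)q_A - 14q_A.
∂π_A/∂q_A = 226 - 3q_B - 6q_A = 0 gives the reaction function q_A = (226 - 3q_B)/6.
The leader anticipates this reaction. Substituting into P = 240 - 3Q gives P = 127 - (3/2)q_B, so π_B = (127 - (3/2)q_B)q_B - 14q_B.
Maximising: ∂π_B/∂q_B = 113 - 3q_B = 0, giving q_B = 113/3.
Then q_A = (226 - 3·(113/3))/6 = 113/6.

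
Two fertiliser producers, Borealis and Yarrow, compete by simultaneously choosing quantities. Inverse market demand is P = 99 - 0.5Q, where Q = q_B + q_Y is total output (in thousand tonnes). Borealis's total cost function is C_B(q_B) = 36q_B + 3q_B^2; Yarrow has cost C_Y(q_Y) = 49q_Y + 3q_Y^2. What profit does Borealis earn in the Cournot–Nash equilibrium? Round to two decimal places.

254.86

Borealis's profit: π_B = (99 - 0.5Q)q_B - (36q_B + 3q_B²). Setting ∂π_B/∂q_B = 0: 63 - 7q_B - (1/2)(q_Y) = 0.
Yarrow's profit: π_Y = (99 - 0.5Q)q_Y - (49q_Y + 3q_Y²). Setting ∂π_Y/∂q_Y = 0: 50 - 7q_Y - (1/2)(q_B) = 0.
Rearranging gives the reaction functions q_B = (63 - (1/2)q_Y)/7 and q_Y = (50 - (1/2)q_B)/7.
Solving the pair: q_B = 128/15, q_Y = 98/15.
Price P = 99 - (1/2)·(226/15) = 1372/15.
Borealis's profit: (1372/15)·(128/15) - 36·(128/15) - 3(128/15)² = 254.8622.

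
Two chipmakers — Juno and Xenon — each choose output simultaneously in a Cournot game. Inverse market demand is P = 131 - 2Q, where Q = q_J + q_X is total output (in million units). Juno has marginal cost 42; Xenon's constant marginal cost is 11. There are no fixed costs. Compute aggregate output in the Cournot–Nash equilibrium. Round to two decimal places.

34.83

Juno's profit: π_J = (131 - 2Q)q_J - (42q_J). Setting ∂π_J/∂q_J = 0: 89 - 4q_J - 2(q_X) = 0.
Xenon's first-order condition: 120 - 4q_X - 2(q_J) = 0.
Best responses: q_J = (89 - 2q_X)/4, q_X = (120 - 2q_J)/4.
Substituting one into the other gives q_J = 29/3 and q_X = 151/6.
Total output Q = 29/3 + 151/6 = 209/6.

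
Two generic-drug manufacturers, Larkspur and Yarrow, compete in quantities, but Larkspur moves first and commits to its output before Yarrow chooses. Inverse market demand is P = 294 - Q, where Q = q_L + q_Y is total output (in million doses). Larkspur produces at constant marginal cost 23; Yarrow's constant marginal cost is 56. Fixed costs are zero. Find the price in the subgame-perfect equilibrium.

The follower Yarrow best-responds to any q_L: π_Y = (294 - Q)q_Y - 56q_Y.
∂π_Y/∂q_Y = 238 - q_L - 2q_Y = 0 gives the reaction function q_Y = (238 - q_L)/2.
The leader anticipates this reaction. Substituting into P = 294 - Q gives P = 175 - (1/2)q_L, so π_L = (175 - (1/2)q_L)q_L - 23q_L.
The leader's first-order condition 152 - q_L = 0 yields q_L = 152.
Then q_Y = (238 - 152)/2 = 43.
Total output Q = 195, so price P = 294 - 195 = 99.

99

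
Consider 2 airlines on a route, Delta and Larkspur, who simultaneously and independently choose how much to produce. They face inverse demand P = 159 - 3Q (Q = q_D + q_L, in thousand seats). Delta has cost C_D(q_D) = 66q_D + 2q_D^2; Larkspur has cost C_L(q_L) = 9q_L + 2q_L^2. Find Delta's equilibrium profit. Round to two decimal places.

139.11

Delta's profit: π_D = (159 - 3Q)q_D - (66q_D + 2q_D²). Setting ∂π_D/∂q_D = 0: 93 - 10q_D - 3(q_L) = 0.
Larkspur's profit: π_L = (159 - 3Q)q_L - (9q_L + 2q_L²). Setting ∂π_L/∂q_L = 0: 150 - 10q_L - 3(q_D) = 0.
Rearranging gives the reaction functions q_D = (93 - 3q_L)/10 and q_L = (150 - 3q_D)/10.
Solving the pair: q_D = 480/91, q_L = 1221/91.
Price P = 159 - 3·(243/13) = 1338/13.
Delta's profit: (1338/13)·(480/91) - 66·(480/91) - 2(480/91)² = 139.1136.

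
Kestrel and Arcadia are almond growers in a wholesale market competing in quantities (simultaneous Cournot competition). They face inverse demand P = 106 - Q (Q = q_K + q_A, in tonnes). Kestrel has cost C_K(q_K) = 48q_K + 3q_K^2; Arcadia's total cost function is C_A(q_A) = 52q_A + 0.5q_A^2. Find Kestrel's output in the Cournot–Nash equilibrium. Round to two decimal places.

Kestrel's profit: π_K = (106 - Q)q_K - (48q_K + 3q_K²). Setting ∂π_K/∂q_K = 0: 58 - 8q_K - (q_A) = 0.
Arcadia's first-order condition: 54 - 3q_A - (q_K) = 0.
Rearranging gives the reaction functions q_K = (58 - q_A)/8 and q_A = (54 - q_K)/3.
Solving the pair: q_K = 120/23, q_A = 374/23.

5.22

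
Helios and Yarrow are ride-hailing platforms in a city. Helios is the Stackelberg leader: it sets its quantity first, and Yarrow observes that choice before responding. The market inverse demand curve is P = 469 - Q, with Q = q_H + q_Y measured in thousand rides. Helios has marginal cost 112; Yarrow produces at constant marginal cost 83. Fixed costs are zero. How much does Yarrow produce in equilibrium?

111

The follower Yarrow best-responds to any q_H: π_Y = (469 - Q)q_Y - 83q_Y.
Follower FOC: 386 - q_H - 2q_Y = 0, so q_Y(q_H) = (386 - q_H)/2.
The leader anticipates this reaction. Substituting into P = 469 - Q gives P = 276 - (1/2)q_H, so π_H = (276 - (1/2)q_H)q_H - 112q_H.
Maximising: ∂π_H/∂q_H = 164 - q_H = 0, giving q_H = 164.
Then q_Y = (386 - 164)/2 = 111.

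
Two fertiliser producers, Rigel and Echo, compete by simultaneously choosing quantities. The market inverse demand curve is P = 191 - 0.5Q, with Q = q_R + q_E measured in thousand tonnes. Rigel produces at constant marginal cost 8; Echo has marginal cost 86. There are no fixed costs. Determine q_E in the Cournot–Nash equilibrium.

Rigel's profit: π_R = (191 - 0.5Q)q_R - (8q_R). Setting ∂π_R/∂q_R = 0: 183 - q_R - (1/2)(q_E) = 0.
Echo's profit: π_E = (191 - 0.5Q)q_E - (86q_E). Setting ∂π_E/∂q_E = 0: 105 - q_E - (1/2)(q_R) = 0.
So q_R = (183 - (1/2)q_E) and q_E = (105 - (1/2)q_R).
Solving the pair: q_R = 174, q_E = 18.

18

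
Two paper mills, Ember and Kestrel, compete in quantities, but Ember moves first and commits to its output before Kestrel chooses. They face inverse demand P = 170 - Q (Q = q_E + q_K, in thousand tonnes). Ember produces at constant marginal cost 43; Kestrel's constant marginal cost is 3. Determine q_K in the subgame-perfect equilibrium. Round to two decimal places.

Solve by backward induction. Given q_E, the follower Kestrel maximises π_K = (170 - q_E - q_K)q_K - 3q_K.
Setting the follower's marginal profit to zero, 167 - q_E - 2q_K = 0, i.e. q_K = (167 - q_E)/2.
Ember substitutes q_K(q_E) into its own profit: π_E = q_E(170 - q_E - (167 - q_E)/2) - 43q_E = (173/2 - (1/2)q_E)q_E - 43q_E.
Maximising: ∂π_E/∂q_E = 87/2 - q_E = 0, giving q_E = 87/2.
Then q_K = (167 - 87/2)/2 = 247/4.

61.75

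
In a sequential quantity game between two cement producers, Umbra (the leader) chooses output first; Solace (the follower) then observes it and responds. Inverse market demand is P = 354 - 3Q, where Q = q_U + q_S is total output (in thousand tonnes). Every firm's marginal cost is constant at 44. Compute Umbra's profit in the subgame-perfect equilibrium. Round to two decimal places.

4004.17

The follower Solace best-responds to any q_U: π_S = (354 - 3Q)q_S - 44q_S.
Follower FOC: 310 - 3q_U - 6q_S = 0, so q_S(q_U) = (310 - 3q_U)/6.
The leader anticipates this reaction. Substituting into P = 354 - 3Q gives P = 199 - (3/2)q_U, so π_U = (199 - (3/2)q_U)q_U - 44q_U.
The leader's first-order condition 155 - 3q_U = 0 yields q_U = 155/3.
Then q_S = (310 - 3·(155/3))/6 = 155/6.
Price P = 354 - 3·(155/2) = 243/2.
Umbra's profit: (243/2 - 44)·(155/3) = 4004.1667.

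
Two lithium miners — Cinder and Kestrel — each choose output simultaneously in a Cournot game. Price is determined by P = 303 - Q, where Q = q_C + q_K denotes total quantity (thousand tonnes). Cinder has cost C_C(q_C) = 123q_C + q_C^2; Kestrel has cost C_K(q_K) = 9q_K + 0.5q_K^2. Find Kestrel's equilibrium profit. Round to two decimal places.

12297.72

Cinder's profit: π_C = (303 - Q)q_C - (123q_C + q_C²). Setting ∂π_C/∂q_C = 0: 180 - 4q_C - (q_K) = 0.
Kestrel's first-order condition: 294 - 3q_K - (q_C) = 0.
Best responses: q_C = (180 - q_K)/4, q_K = (294 - q_C)/3.
Substituting one into the other gives q_C = 246/11 and q_K = 996/11.
Price P = 303 - 1242/11 = 190.0909.
Kestrel's profit: 190.0909·(996/11) - 9·(996/11) - (1/2)(996/11)² = 12297.7190.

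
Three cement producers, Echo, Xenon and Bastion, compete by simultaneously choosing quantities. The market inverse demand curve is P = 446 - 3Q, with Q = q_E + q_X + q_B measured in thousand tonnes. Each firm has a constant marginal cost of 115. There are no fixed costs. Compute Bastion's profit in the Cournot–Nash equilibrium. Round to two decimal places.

2282.52

A representative firm's profit is π_i = q_i(446 - 3Q) - 115q_i.
Setting ∂π_i/∂q_i = 0 with rivals' quantities fixed: 331 - 6q_i - 3·Σ_{j≠i} q_j = 0.
By symmetry each firm produces the same amount; substituting Σ_{j≠i} q_j = 2q_i yields q_i = 331/12.
Price P = 446 - 3·(331/4) = 791/4.
Bastion's profit: (791/4 - 115)·(331/12) = 2282.5208.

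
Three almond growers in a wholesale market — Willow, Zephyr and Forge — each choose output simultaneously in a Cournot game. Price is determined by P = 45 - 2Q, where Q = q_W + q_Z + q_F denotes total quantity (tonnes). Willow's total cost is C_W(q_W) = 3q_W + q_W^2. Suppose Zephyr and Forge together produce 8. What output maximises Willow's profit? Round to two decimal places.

With rivals' combined output fixed at 8, Willow's profit is π_W = (45 - 2·8 - 2q_W)q_W - (3q_W + q_W²) = (29 - 2q_W)q_W - (3q_W + q_W²).
∂π_W/∂q_W = 26 - 6q_W = 0, so q_W = 13/3.

4.33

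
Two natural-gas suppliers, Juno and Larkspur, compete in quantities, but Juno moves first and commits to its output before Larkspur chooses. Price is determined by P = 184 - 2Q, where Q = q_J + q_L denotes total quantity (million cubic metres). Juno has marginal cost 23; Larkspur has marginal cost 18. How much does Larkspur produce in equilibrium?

Solve by backward induction. Given q_J, the follower Larkspur maximises π_L = (184 - 2q_J - 2q_L)q_L - 18q_L.
∂π_L/∂q_L = 166 - 2q_J - 4q_L = 0 gives the reaction function q_L = (166 - 2q_J)/4.
Juno substitutes q_L(q_J) into its own profit: π_J = q_J(184 - 2q_J - (166 - 2q_J)/2) - 23q_J = (101 - q_J)q_J - 23q_J.
Leader FOC: 78 - 2q_J = 0, so q_J = 39.
Then q_L = (166 - 2·39)/4 = 22.

22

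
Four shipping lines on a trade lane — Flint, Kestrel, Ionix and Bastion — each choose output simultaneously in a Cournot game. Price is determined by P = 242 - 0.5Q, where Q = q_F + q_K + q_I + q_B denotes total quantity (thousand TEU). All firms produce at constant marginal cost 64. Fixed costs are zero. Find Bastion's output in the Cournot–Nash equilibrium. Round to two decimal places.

Each firm earns π_i = (242 - 0.5Q)q_i - 64q_i.
Setting ∂π_i/∂q_i = 0 with rivals' quantities fixed: 178 - q_i - (1/2)·Σ_{j≠i} q_j = 0.
By symmetry each firm produces the same amount; substituting Σ_{j≠i} q_j = 3q_i yields q_i = 178/(5/2) = 356/5.

71.20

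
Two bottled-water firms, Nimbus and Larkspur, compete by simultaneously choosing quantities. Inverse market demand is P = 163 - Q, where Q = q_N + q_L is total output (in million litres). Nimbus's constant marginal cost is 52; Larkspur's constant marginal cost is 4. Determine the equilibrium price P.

73

Nimbus's profit: π_N = (163 - Q)q_N - (52q_N). Setting ∂π_N/∂q_N = 0: 111 - 2q_N - (q_L) = 0.
Larkspur's first-order condition: 159 - 2q_L - (q_N) = 0.
Rearranging gives the reaction functions q_N = (111 - q_L)/2 and q_L = (159 - q_N)/2.
Solving the pair: q_N = 21, q_L = 69.
Total output Q = 90, so price P = 163 - 90 = 73.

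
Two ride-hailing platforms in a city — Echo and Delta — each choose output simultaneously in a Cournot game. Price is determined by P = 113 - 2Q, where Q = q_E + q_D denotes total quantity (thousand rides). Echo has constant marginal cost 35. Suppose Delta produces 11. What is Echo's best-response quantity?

With the rival's output fixed at 11, Echo's profit is π_E = (113 - 2·11 - 2q_E)q_E - (35q_E) = (91 - 2q_E)q_E - (35q_E).
∂π_E/∂q_E = 56 - 4q_E = 0, so q_E = 14.

14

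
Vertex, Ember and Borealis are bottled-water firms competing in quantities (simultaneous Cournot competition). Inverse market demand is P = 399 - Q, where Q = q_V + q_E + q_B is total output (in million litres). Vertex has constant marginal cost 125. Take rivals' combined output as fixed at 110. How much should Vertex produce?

With rivals' combined output fixed at 110, Vertex's profit is π_V = (399 - 110 - q_V)q_V - (125q_V) = (289 - q_V)q_V - (125q_V).
∂π_V/∂q_V = 164 - 2q_V = 0, so q_V = 82.

82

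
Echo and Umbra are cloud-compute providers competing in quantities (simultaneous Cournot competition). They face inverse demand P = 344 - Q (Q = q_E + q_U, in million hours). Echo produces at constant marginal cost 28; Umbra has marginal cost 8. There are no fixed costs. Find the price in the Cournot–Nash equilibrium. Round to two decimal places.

Echo's profit: π_E = (344 - Q)q_E - (28q_E). Setting ∂π_E/∂q_E = 0: 316 - 2q_E - (q_U) = 0.
Umbra's first-order condition: 336 - 2q_U - (q_E) = 0.
Rearranging gives the reaction functions q_E = (316 - q_U)/2 and q_U = (336 - q_E)/2.
Solving the pair: q_E = 296/3, q_U = 356/3.
Total output Q = 652/3, so price P = 344 - 652/3 = 380/3.

126.67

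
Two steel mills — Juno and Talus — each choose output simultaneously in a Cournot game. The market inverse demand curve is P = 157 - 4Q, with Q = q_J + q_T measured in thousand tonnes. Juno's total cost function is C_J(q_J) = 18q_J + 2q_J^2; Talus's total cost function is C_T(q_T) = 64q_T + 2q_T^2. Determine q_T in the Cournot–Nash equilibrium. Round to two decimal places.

4.38

Juno's profit: π_J = (157 - 4Q)q_J - (18q_J + 2q_J²). Setting ∂π_J/∂q_J = 0: 139 - 12q_J - 4(q_T) = 0.
Talus's first-order condition: 93 - 12q_T - 4(q_J) = 0.
So q_J = (139 - 4q_T)/12 and q_T = (93 - 4q_J)/12.
Substituting one into the other gives q_J = 81/8 and q_T = 35/8.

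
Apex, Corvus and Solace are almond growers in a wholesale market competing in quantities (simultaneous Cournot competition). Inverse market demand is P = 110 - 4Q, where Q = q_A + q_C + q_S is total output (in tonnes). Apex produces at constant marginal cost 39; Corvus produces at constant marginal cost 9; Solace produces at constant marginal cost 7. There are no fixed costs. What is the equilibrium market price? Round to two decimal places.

41.25

Apex's profit: π_A = (110 - 4Q)q_A - (39q_A). Setting ∂π_A/∂q_A = 0: 71 - 8q_A - 4(q_C + q_S) = 0.
Corvus's first-order condition: 101 - 8q_C - 4(q_A + q_S) = 0.
Solace's profit: π_S = (110 - 4Q)q_S - (7q_S). Setting ∂π_S/∂q_S = 0: 103 - 8q_S - 4(q_A + q_C) = 0.
Adding the 3 conditions: 275 − 8Q − 8Q = 0, i.e. Q = 275/16.
Back-substituting: q_A = (71 − 275/4)/4 = 9/16, q_C = (101 − 275/4)/4 = 129/16, q_S = (103 − 275/4)/4 = 137/16.
Total output Q = 275/16, so price P = 110 - 4·(275/16) = 165/4.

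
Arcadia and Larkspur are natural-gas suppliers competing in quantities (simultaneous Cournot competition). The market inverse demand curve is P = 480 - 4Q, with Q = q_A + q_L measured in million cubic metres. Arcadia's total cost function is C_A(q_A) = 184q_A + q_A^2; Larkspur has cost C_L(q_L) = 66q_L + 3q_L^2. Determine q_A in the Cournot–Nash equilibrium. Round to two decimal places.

20.06

Arcadia's profit: π_A = (480 - 4Q)q_A - (184q_A + q_A²). Setting ∂π_A/∂q_A = 0: 296 - 10q_A - 4(q_L) = 0.
Larkspur's first-order condition: 414 - 14q_L - 4(q_A) = 0.
So q_A = (296 - 4q_L)/10 and q_L = (414 - 4q_A)/14.
Substituting one into the other gives q_A = 622/31 and q_L = 739/31.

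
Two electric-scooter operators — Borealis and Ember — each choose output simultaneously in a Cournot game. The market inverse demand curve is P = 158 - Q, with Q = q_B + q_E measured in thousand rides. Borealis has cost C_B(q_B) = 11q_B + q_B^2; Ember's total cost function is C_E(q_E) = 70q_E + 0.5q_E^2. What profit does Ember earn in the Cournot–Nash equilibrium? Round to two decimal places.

520.97

Borealis's profit: π_B = (158 - Q)q_B - (11q_B + q_B²). Setting ∂π_B/∂q_B = 0: 147 - 4q_B - (q_E) = 0.
Ember's first-order condition: 88 - 3q_E - (q_B) = 0.
Rearranging gives the reaction functions q_B = (147 - q_E)/4 and q_E = (88 - q_B)/3.
Substituting one into the other gives q_B = 353/11 and q_E = 205/11.
Price P = 158 - 558/11 = 1180/11.
Ember's profit: (1180/11)·(205/11) - 70·(205/11) - (1/2)(205/11)² = 520.9711.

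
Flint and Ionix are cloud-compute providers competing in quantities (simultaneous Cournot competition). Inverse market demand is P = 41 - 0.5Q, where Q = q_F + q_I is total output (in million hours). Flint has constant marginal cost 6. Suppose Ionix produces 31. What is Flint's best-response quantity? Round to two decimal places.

19.50

With the rival's output fixed at 31, Flint's profit is π_F = (41 - (1/2)·31 - (1/2)q_F)q_F - (6q_F) = (51/2 - (1/2)q_F)q_F - (6q_F).
∂π_F/∂q_F = 39/2 - q_F = 0, so q_F = 39/2.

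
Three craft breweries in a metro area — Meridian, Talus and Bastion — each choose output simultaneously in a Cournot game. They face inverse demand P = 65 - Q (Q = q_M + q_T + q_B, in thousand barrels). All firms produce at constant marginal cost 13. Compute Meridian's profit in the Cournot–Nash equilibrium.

Each firm earns π_i = (65 - Q)q_i - 13q_i.
Setting ∂π_i/∂q_i = 0 with rivals' quantities fixed: 52 - 2q_i - Σ_{j≠i} q_j = 0.
By symmetry each firm produces the same amount; substituting Σ_{j≠i} q_j = 2q_i yields q_i = 52/4 = 13.
Price P = 65 - 39 = 26.
Meridian's profit: (26 - 13)·13 = 169.

169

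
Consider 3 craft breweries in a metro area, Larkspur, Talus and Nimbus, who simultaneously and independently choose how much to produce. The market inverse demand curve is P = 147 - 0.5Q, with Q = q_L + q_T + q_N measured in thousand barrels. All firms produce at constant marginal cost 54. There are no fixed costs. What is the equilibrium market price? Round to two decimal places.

77.25

A representative firm's profit is π_i = q_i(147 - 0.5Q) - 54q_i.
First-order condition (treating rivals' output as given): 93 - q_i - (1/2)·Σ_{j≠i} q_j = 0.
By symmetry each firm produces the same amount; substituting Σ_{j≠i} q_j = 2q_i yields q_i = 93/2.
Total output Q = 279/2, so price P = 147 - (1/2)·(279/2) = 309/4.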